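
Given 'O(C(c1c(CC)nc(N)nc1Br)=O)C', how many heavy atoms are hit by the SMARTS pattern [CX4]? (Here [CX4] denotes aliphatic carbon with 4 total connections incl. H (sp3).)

3

Check the 14 heavy atoms by environment: 2× n (aromatic, X2) → no; 4× c (aromatic, X3) → no; 1× Br (X1) → no; 1× C (X3) → no; 1× O (X1) → no; 1× O (X2) → no; 3× C (X4) → match; 1× N (X3) → no.
That gives 3 matching atoms.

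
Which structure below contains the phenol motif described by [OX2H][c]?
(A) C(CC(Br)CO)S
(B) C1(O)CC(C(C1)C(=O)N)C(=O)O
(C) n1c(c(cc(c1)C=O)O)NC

C

[OX2H][c] describes a hydroxyl oxygen attached to an aromatic carbon (a phenol).
(A) has a hydroxyl group (-OH) but the -OH is on an aliphatic carbon, not an aromatic c.
(B) has a hydroxyl group (-OH) but the -OH is on an aliphatic carbon, not an aromatic c.
(C) contains a hydroxyl group (-OH), which satisfies every atom and bond constraint.
So the answer is (C).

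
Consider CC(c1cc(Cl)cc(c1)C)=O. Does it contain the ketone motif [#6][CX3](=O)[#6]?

The pattern [#6][CX3](=O)[#6] describes a carbonyl carbon (no H) flanked by two carbons — a ketone.
The molecule carries an acetyl/ketone group (-C(=O)CH3), whose atoms satisfy every constraint of the query, so the pattern matches.

Yes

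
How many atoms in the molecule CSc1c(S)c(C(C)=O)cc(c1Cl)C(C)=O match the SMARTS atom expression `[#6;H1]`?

1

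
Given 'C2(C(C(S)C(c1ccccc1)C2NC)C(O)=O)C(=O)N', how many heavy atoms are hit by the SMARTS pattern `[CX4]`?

6

Check the 20 heavy atoms by environment: 6× C (X4) → match; 2× C (X3) → no; 2× O (X1) → no; 2× N (X3) → no; 6× c (aromatic, X3) → no; 1× O (X2) → no; 1× S (X2) → no.
That gives 6 matching atoms.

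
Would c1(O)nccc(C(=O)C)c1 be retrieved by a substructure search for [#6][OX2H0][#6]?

The pattern [#6][OX2H0][#6] describes an aliphatic oxygen bridging two carbons with no H on the oxygen — an ether.
The closest candidate here is a hydroxyl group (-OH), but the oxygen has H1, not H0 bridging two carbons. No other fragment satisfies the full query, so there is no match.

No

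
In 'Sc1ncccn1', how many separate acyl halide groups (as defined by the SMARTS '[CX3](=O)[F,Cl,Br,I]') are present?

[CX3](=O)[F,Cl,Br,I] is the SMARTS for an acyl halide: a carbonyl carbon bonded to a halogen.
No fragment in the molecule satisfies every constraint, giving 0 matches.

0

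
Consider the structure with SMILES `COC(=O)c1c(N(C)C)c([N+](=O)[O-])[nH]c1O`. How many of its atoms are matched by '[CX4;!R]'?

3

The query [CX4;!R] means: aliphatic carbon with four total connections, not in a ring.
Check the 16 heavy atoms by environment: 1× n (aromatic, X3, in 5-ring) → no; 4× c (aromatic, X3, in 5-ring) → no; 1× N (charge +1, X3, acyclic) → no; 1× O (charge -1, X1, acyclic) → no; 2× O (X1, acyclic) → no; 2× O (X2, acyclic) → no; 1× N (X3, acyclic) → no; 3× C (X4, acyclic) → match; 1× C (X3, acyclic) → no.
That gives 3 matching atoms.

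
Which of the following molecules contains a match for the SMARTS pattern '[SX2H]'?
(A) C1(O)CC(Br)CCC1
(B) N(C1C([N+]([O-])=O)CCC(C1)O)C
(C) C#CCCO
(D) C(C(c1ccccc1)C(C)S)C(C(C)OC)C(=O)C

D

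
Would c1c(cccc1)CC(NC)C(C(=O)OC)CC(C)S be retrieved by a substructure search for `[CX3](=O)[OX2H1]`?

No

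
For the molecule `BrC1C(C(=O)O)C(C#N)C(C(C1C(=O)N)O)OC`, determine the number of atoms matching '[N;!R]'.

2

The query [N;!R] means: aliphatic nitrogen not in a ring.
Check the 18 heavy atoms by environment: 6× C (in 6-ring) → no; 5× O (acyclic) → no; 4× C (acyclic) → no; 2× N (acyclic) → match; 1× Br (acyclic) → no.
That gives 2 matching atoms.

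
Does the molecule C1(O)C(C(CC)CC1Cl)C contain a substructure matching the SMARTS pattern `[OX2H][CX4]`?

Yes

The pattern [OX2H][CX4] describes a hydroxyl oxygen bound to an sp3 (X4) carbon — an aliphatic alcohol.
The molecule carries a hydroxyl group (-OH), whose atoms satisfy every constraint of the query, so the pattern matches.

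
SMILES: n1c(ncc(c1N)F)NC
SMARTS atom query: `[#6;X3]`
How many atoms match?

The query [#6;X3] means: any carbon (aromatic or not) with three total connections.
Check the 10 heavy atoms by environment: 2× n (aromatic, X2) → no; 4× c (aromatic, X3) → match; 1× F (X1) → no; 2× N (X3) → no; 1× C (X4) → no.
That gives 4 matching atoms.

4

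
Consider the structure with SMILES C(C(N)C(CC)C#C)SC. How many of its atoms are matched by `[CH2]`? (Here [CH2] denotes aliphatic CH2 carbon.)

2

The query [CH2] means: aliphatic carbon with exactly two hydrogens.
Check the 10 heavy atoms by environment: 2× C (H2) → match; 3× C (H1) → no; 2× C (H3) → no; 1× N (H2) → no; 1× C (H0) → no; 1× S (H0) → no.
That gives 2 matching atoms.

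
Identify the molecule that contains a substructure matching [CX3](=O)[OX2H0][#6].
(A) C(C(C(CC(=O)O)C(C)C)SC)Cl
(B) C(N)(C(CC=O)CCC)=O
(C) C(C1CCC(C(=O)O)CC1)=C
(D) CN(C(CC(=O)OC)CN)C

[CX3](=O)[OX2H0][#6] describes a carbonyl carbon bonded to an oxygen that is itself bonded to carbon (no H on that O) (an ester).
(A) has a carboxylic acid group (-C(=O)OH) but the singly-bonded O carries H (OX2H1, not H0).
(B) has a primary amide (-C(=O)NH2) but the carbonyl is bonded to N, not to an O-C linkage.
(C) has a carboxylic acid group (-C(=O)OH) but the singly-bonded O carries H (OX2H1, not H0).
(D) contains a methyl-ester group (-C(=O)OCH3), which satisfies every atom and bond constraint.
So the answer is (D).

D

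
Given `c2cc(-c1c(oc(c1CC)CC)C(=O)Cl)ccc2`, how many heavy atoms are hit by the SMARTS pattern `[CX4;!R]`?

4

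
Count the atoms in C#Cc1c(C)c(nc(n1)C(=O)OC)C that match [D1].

5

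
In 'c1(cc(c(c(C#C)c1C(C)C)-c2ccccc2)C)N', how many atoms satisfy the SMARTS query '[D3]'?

Check the 19 heavy atoms by environment: 6× c (aromatic, D3) → match; 6× c (aromatic, D2) → no; 1× C (D3) → match; 4× C (D1) → no; 1× C (D2) → no; 1× N (D1) → no.
Summing the matching environments: 6 + 1 = 7 matching atoms.

7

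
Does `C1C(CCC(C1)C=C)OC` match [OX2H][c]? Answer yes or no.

No

The pattern [OX2H][c] describes a hydroxyl oxygen attached to an aromatic carbon — a phenol.
The closest candidate here is a methoxy ether (-OCH3), but the oxygen has H0, not H1. No other fragment satisfies the full query, so there is no match.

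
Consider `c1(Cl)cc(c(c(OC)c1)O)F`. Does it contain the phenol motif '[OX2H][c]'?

The pattern [OX2H][c] describes a hydroxyl oxygen attached to an aromatic carbon — a phenol.
The molecule carries a hydroxyl group (-OH), whose atoms satisfy every constraint of the query, so the pattern matches.

Yes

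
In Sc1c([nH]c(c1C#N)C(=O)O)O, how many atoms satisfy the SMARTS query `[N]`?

1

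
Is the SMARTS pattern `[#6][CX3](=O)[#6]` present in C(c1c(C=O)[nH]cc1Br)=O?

No

The pattern [#6][CX3](=O)[#6] describes a carbonyl carbon (no H) flanked by two carbons — a ketone.
The closest candidate here is an aldehyde (-CHO), but the carbonyl carbon has H1, so it is not flanked by two carbons. No other fragment satisfies the full query, so there is no match.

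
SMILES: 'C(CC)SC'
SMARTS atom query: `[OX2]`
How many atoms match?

The query [OX2] means: aliphatic oxygen with two total connections — ether, hydroxyl, or ester single-bond O.
Check the 5 heavy atoms by environment: 4× C (X4) → no; 1× S (X2) → no.
No environment satisfies the query, so 0 matching atoms.

0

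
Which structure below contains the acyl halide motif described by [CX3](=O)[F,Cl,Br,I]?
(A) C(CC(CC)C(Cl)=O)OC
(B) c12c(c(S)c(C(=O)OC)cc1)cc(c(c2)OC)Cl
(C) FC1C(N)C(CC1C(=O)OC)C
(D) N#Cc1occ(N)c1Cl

[CX3](=O)[F,Cl,Br,I] describes a carbonyl carbon bonded to a halogen (an acyl halide).
(A) contains an acyl chloride (-C(=O)Cl), which satisfies every atom and bond constraint.
(B) has a chloro substituent but the Cl is not on a carbonyl carbon.
(C) has a methyl-ester group (-C(=O)OCH3) but the carbonyl is bonded to -O-C, not to a halogen.
(D) has a chloro substituent but the Cl is not on a carbonyl carbon.
So the answer is (A).

A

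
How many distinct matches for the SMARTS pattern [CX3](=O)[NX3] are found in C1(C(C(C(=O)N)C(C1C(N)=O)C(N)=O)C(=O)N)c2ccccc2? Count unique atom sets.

4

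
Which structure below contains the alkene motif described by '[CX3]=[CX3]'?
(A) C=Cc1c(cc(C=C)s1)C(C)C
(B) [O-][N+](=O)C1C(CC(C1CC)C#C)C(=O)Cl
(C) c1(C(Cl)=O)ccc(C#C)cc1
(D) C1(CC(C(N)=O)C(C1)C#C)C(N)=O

[CX3]=[CX3] describes a non-aromatic C=C double bond between two sp2 carbons (an alkene).
(A) contains a vinyl group (-CH=CH2), which satisfies every atom and bond constraint.
(B) has an ethyl group (-CH2CH3) but its C-C bond is a single bond between CX4 carbons, not CX3=CX3.
(C) has an ethynyl group (-C#CH) but the C-C bond is a triple bond, not a double bond.
(D) has an ethynyl group (-C#CH) but the C-C bond is a triple bond, not a double bond.
So the answer is (A).

A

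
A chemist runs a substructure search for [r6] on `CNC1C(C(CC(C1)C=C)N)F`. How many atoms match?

Check the 12 heavy atoms by environment: 6× C (in 6-ring) → match; 2× N (acyclic) → no; 3× C (acyclic) → no; 1× F (acyclic) → no.
That gives 6 matching atoms.

6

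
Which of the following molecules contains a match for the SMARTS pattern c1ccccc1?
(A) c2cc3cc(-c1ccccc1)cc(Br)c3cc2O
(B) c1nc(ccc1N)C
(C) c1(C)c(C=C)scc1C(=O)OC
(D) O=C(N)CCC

A

c1ccccc1 describes six aromatic carbons in a ring (a benzene ring).
(A) contains a phenyl ring, which satisfies every atom and bond constraint.
(B) has a methyl group (-CH3) but no six-membered all-carbon aromatic ring is present.
(C) has a methyl group (-CH3) but no six-membered all-carbon aromatic ring is present.
(D) has a methyl group (-CH3) but no six-membered all-carbon aromatic ring is present.
So the answer is (A).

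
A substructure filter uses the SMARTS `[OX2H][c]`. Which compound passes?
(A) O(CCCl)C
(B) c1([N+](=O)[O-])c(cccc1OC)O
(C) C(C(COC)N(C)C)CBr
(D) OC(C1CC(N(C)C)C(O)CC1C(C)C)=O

[OX2H][c] describes a hydroxyl oxygen attached to an aromatic carbon (a phenol).
(A) has a methoxy ether (-OCH3) but the oxygen has H0, not H1.
(B) contains a hydroxyl group (-OH), which satisfies every atom and bond constraint.
(C) has a methoxy ether (-OCH3) but the oxygen has H0, not H1.
(D) has a hydroxyl group (-OH) but the -OH is on an aliphatic carbon, not an aromatic c.
So the answer is (B).

B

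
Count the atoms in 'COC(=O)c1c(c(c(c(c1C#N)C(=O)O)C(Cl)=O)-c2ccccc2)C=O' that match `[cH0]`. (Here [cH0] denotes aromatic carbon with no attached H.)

7

The query [cH0] means: aromatic carbon with no attached hydrogen (substituted or ring-fusion).
Check the 26 heavy atoms by environment: 7× c (aromatic, H0) → match; 4× C (H0) → no; 5× O (H0) → no; 1× Cl (H0) → no; 1× C (H1) → no; 1× O (H1) → no; 1× N (H0) → no; 5× c (aromatic, H1) → no; 1× C (H3) → no.
That gives 7 matching atoms.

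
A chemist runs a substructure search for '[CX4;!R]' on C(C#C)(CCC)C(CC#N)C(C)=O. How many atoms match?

The query [CX4;!R] means: aliphatic carbon with four total connections, not in a ring.
Check the 13 heavy atoms by environment: 7× C (X4, acyclic) → match; 1× C (X3, acyclic) → no; 1× O (X1, acyclic) → no; 3× C (X2, acyclic) → no; 1× N (X1, acyclic) → no.
That gives 7 matching atoms.

7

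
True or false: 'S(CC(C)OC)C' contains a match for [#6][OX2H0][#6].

The pattern [#6][OX2H0][#6] describes an aliphatic oxygen bridging two carbons with no H on the oxygen — an ether.
The molecule carries a methoxy ether (-OCH3), whose atoms satisfy every constraint of the query, so the pattern matches.

True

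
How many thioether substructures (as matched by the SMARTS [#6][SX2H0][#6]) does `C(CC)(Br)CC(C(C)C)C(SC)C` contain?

1

[#6][SX2H0][#6] is the SMARTS for a thioether: an aliphatic sulfur bridging two carbons with no H on the sulfur.
Exactly one fragment in the molecule meets all constraints, giving 1 match.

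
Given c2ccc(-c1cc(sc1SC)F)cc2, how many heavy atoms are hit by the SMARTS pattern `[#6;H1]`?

The query [#6;H1] means: any carbon bearing exactly one hydrogen.
Check the 14 heavy atoms by environment: 1× s (aromatic, H0) → no; 4× c (aromatic, H0) → no; 6× c (aromatic, H1) → match; 1× S (H0) → no; 1× C (H3) → no; 1× F (H0) → no.
That gives 6 matching atoms.

6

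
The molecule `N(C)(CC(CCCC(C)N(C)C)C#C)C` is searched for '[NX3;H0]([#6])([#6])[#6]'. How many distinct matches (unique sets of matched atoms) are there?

[NX3;H0]([#6])([#6])[#6] is the SMARTS for a tertiary amine: a trivalent nitrogen with no H, bonded to three carbons.
The molecule carries 2 separate instances of a dimethylamino group (-N(CH3)2) meeting every constraint; each maps to a distinct set of atoms, giving 2 matches.

2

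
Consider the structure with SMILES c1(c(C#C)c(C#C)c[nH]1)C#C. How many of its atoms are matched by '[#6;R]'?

4

The query [#6;R] means: carbon that is part of a ring.
Check the 11 heavy atoms by environment: 1× n (aromatic, in 5-ring) → no; 4× c (aromatic, in 5-ring) → match; 6× C (acyclic) → no.
That gives 4 matching atoms.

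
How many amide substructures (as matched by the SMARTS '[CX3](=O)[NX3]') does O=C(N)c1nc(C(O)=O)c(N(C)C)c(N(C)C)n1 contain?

1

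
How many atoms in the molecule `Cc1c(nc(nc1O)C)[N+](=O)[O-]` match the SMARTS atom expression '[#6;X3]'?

4

The query [#6;X3] means: any carbon (aromatic or not) with three total connections.
Check the 12 heavy atoms by environment: 2× n (aromatic, X2) → no; 4× c (aromatic, X3) → match; 1× O (X2) → no; 2× C (X4) → no; 1× N (charge +1, X3) → no; 1× O (charge -1, X1) → no; 1× O (X1) → no.
That gives 4 matching atoms.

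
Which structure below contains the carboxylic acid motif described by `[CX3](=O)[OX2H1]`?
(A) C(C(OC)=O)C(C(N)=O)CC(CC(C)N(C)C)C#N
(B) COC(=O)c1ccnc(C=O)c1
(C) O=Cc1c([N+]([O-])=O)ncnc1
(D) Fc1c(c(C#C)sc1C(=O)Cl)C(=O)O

D

[CX3](=O)[OX2H1] describes an sp2 carbon double-bonded to O and single-bonded to an -OH oxygen (a carboxylic acid).
(A) has a methyl-ester group (-C(=O)OCH3) but the singly-bonded O has no H (OX2H0, not OX2H1).
(B) has a methyl-ester group (-C(=O)OCH3) but the singly-bonded O has no H (OX2H0, not OX2H1).
(C) has an aldehyde (-CHO) but there is no singly-bonded oxygen on the carbonyl carbon.
(D) contains a carboxylic acid group (-C(=O)OH), which satisfies every atom and bond constraint.
So the answer is (D).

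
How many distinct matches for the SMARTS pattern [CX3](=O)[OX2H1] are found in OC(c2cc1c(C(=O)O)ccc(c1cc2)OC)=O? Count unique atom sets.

[CX3](=O)[OX2H1] is the SMARTS for a carboxylic acid: an sp2 carbon double-bonded to O and single-bonded to an -OH oxygen.
The molecule carries 2 separate instances of a carboxylic acid group (-C(=O)OH) meeting every constraint; each maps to a distinct set of atoms, giving 2 matches.

2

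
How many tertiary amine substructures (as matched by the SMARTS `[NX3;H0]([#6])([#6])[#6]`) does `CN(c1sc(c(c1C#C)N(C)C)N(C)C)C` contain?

3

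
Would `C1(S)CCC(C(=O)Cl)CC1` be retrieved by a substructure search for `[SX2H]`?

Yes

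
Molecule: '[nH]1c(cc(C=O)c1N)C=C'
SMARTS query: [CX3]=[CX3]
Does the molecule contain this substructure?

The pattern [CX3]=[CX3] describes a non-aromatic C=C double bond between two sp2 carbons — an alkene.
The molecule carries a vinyl group (-CH=CH2), whose atoms satisfy every constraint of the query, so the pattern matches.

Yes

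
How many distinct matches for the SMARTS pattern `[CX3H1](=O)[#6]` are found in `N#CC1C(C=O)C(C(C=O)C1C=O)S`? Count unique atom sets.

3

[CX3H1](=O)[#6] is the SMARTS for an aldehyde: an sp2 carbon with one H, double-bonded to O and single-bonded to carbon.
The molecule carries 3 separate instances of an aldehyde (-CHO) meeting every constraint; each maps to a distinct set of atoms, giving 3 matches.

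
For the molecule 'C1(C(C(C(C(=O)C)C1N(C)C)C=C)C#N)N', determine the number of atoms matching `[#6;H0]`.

2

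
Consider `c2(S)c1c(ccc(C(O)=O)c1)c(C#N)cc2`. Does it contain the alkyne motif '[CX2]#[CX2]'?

The pattern [CX2]#[CX2] describes a carbon-carbon triple bond — an alkyne.
The closest candidate here is a nitrile (-C#N), but the triple bond is C#N, not C#C. No other fragment satisfies the full query, so there is no match.

No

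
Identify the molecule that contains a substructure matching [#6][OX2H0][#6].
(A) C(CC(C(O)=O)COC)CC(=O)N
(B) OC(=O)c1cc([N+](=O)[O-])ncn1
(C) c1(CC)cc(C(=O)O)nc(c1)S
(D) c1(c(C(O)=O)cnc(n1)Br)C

[#6][OX2H0][#6] describes an aliphatic oxygen bridging two carbons with no H on the oxygen (an ether).
(A) contains a methoxy ether (-OCH3), which satisfies every atom and bond constraint.
(B) has a carboxylic acid group (-C(=O)OH) but the -OH oxygen has H1; the =O is OX1, not OX2.
(C) has a carboxylic acid group (-C(=O)OH) but the -OH oxygen has H1; the =O is OX1, not OX2.
(D) has a carboxylic acid group (-C(=O)OH) but the -OH oxygen has H1; the =O is OX1, not OX2.
So the answer is (A).

A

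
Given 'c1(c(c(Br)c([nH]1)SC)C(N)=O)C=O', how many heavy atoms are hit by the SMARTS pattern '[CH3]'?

Check the 13 heavy atoms by environment: 1× n (aromatic, H1) → no; 4× c (aromatic, H0) → no; 1× S (H0) → no; 1× C (H3) → match; 1× C (H1) → no; 2× O (H0) → no; 1× C (H0) → no; 1× N (H2) → no; 1× Br (H0) → no.
That gives 1 matching atom.

1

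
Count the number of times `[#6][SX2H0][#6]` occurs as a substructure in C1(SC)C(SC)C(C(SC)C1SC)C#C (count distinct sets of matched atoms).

[#6][SX2H0][#6] is the SMARTS for a thioether: an aliphatic sulfur bridging two carbons with no H on the sulfur.
The molecule carries 4 separate instances of a methylthio ether (-SCH3) meeting every constraint; each maps to a distinct set of atoms, giving 4 matches.

4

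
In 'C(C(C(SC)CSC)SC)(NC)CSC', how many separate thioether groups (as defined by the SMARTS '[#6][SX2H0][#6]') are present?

4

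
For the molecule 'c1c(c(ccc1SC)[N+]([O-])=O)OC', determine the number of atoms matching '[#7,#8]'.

The query [#7,#8] means: nitrogen or oxygen (comma = OR).
Check the 13 heavy atoms by environment: 6× c (aromatic) → no; 2× O → match; 2× C → no; 1× S → no; 1× N (charge +1) → match; 1× O (charge -1) → match.
Summing the matching environments: 2 + 1 + 1 = 4 matching atoms.

4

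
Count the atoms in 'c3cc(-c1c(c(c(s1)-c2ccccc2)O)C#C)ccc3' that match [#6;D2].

11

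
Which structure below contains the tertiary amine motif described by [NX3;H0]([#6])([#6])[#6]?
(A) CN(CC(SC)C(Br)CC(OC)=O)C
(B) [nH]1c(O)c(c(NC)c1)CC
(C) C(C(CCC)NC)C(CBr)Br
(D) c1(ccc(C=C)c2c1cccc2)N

A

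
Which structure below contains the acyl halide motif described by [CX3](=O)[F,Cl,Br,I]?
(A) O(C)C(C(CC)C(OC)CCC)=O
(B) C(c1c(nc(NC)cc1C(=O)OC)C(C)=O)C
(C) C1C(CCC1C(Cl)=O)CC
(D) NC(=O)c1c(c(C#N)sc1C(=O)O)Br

[CX3](=O)[F,Cl,Br,I] describes a carbonyl carbon bonded to a halogen (an acyl halide).
(A) has a methyl-ester group (-C(=O)OCH3) but the carbonyl is bonded to -O-C, not to a halogen.
(B) has a methyl-ester group (-C(=O)OCH3) but the carbonyl is bonded to -O-C, not to a halogen.
(C) contains an acyl chloride (-C(=O)Cl), which satisfies every atom and bond constraint.
(D) has a carboxylic acid group (-C(=O)OH) but the carbonyl is bonded to -OH, not to a halogen.
So the answer is (C).

C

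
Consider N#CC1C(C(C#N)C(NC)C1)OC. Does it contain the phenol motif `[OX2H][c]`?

No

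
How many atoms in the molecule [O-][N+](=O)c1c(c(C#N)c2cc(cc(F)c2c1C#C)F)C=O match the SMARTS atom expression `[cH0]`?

8

Check the 21 heavy atoms by environment: 8× c (aromatic, H0) → match; 2× c (aromatic, H1) → no; 2× C (H0) → no; 1× N (H0) → no; 2× C (H1) → no; 2× O (H0) → no; 2× F (H0) → no; 1× N (charge +1, H0) → no; 1× O (charge -1, H0) → no.
That gives 8 matching atoms.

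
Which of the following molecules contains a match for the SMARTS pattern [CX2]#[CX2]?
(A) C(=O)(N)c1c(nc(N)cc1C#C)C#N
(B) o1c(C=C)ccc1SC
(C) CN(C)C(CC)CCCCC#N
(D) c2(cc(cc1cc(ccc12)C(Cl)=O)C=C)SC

[CX2]#[CX2] describes a carbon-carbon triple bond (an alkyne).
(A) contains an ethynyl group (-C#CH), which satisfies every atom and bond constraint.
(B) has a vinyl group (-CH=CH2) but the C=C is a double bond; both carbons are CX3, not CX2.
(C) has a nitrile (-C#N) but the triple bond is C#N, not C#C.
(D) has a vinyl group (-CH=CH2) but the C=C is a double bond; both carbons are CX3, not CX2.
So the answer is (A).

A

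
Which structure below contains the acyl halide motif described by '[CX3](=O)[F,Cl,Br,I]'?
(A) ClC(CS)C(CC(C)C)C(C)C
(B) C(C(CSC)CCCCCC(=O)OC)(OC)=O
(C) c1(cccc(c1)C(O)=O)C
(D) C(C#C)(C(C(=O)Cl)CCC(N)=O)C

[CX3](=O)[F,Cl,Br,I] describes a carbonyl carbon bonded to a halogen (an acyl halide).
(A) has a chloro substituent but the Cl is not on a carbonyl carbon.
(B) has a methyl-ester group (-C(=O)OCH3) but the carbonyl is bonded to -O-C, not to a halogen.
(C) has a carboxylic acid group (-C(=O)OH) but the carbonyl is bonded to -OH, not to a halogen.
(D) contains an acyl chloride (-C(=O)Cl), which satisfies every atom and bond constraint.
So the answer is (D).

D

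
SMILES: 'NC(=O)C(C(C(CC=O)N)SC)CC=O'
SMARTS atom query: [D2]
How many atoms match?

5

The query [D2] means: atom with exactly two heavy-atom neighbours.
Check the 15 heavy atoms by environment: 4× C (D2) → match; 4× C (D3) → no; 3× O (D1) → no; 2× N (D1) → no; 1× S (D2) → match; 1× C (D1) → no.
Summing the matching environments: 4 + 1 = 5 matching atoms.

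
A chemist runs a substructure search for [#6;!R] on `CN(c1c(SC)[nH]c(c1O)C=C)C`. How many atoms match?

5

Check the 13 heavy atoms by environment: 1× n (aromatic, in 5-ring) → no; 4× c (aromatic, in 5-ring) → no; 5× C (acyclic) → match; 1× S (acyclic) → no; 1× O (acyclic) → no; 1× N (acyclic) → no.
That gives 5 matching atoms.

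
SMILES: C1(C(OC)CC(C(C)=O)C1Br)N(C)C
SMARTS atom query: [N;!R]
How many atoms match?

1

Check the 14 heavy atoms by environment: 5× C (in 5-ring) → no; 2× O (acyclic) → no; 5× C (acyclic) → no; 1× N (acyclic) → match; 1× Br (acyclic) → no.
That gives 1 matching atom.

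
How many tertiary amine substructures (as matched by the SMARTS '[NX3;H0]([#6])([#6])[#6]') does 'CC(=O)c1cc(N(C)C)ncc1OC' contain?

[NX3;H0]([#6])([#6])[#6] is the SMARTS for a tertiary amine: a trivalent nitrogen with no H, bonded to three carbons.
Exactly one fragment in the molecule meets all constraints, giving 1 match.

1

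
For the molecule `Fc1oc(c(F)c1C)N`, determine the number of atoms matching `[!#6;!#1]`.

Check the 9 heavy atoms by environment: 1× o (aromatic) → match; 4× c (aromatic) → no; 2× F → match; 1× N → match; 1× C → no.
Summing the matching environments: 1 + 2 + 1 = 4 matching atoms.

4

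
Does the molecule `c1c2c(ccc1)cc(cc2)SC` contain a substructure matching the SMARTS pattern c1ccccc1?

Yes

The pattern c1ccccc1 describes six aromatic carbons in a ring — a benzene ring.
The required atom environment is present in the molecule, so the pattern matches.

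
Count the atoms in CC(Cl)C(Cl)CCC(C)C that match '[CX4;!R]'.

The query [CX4;!R] means: aliphatic carbon with four total connections, not in a ring.
Check the 10 heavy atoms by environment: 8× C (X4, acyclic) → match; 2× Cl (X1, acyclic) → no.
That gives 8 matching atoms.

8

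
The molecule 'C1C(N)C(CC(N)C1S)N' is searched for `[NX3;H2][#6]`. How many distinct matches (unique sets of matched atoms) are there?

3

[NX3;H2][#6] is the SMARTS for a primary amine: a trivalent nitrogen with two H attached to carbon.
The molecule carries 3 separate instances of a primary amino group (-NH2) meeting every constraint; each maps to a distinct set of atoms, giving 3 matches.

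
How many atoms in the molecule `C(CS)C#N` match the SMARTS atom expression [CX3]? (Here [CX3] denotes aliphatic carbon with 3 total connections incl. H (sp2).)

Check the 5 heavy atoms by environment: 2× C (X4) → no; 1× C (X2) → no; 1× N (X1) → no; 1× S (X2) → no.
No environment satisfies the query, so 0 matching atoms.

0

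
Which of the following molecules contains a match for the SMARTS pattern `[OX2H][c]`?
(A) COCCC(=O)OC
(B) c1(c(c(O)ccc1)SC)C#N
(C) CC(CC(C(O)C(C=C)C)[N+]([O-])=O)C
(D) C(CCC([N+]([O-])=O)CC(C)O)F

[OX2H][c] describes a hydroxyl oxygen attached to an aromatic carbon (a phenol).
(A) has a methoxy ether (-OCH3) but the oxygen has H0, not H1.
(B) contains a hydroxyl group (-OH), which satisfies every atom and bond constraint.
(C) has a hydroxyl group (-OH) but the -OH is on an aliphatic carbon, not an aromatic c.
(D) has a hydroxyl group (-OH) but the -OH is on an aliphatic carbon, not an aromatic c.
So the answer is (B).

B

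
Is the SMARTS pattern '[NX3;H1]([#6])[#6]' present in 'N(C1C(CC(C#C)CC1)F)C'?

Yes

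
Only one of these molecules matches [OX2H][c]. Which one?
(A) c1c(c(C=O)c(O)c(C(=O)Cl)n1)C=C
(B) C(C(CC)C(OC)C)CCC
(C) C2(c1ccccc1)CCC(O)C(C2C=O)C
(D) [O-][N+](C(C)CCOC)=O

A

[OX2H][c] describes a hydroxyl oxygen attached to an aromatic carbon (a phenol).
(A) contains a hydroxyl group (-OH), which satisfies every atom and bond constraint.
(B) has a methoxy ether (-OCH3) but the oxygen has H0, not H1.
(C) has a hydroxyl group (-OH) but the -OH is on an aliphatic carbon, not an aromatic c.
(D) has a methoxy ether (-OCH3) but the oxygen has H0, not H1.
So the answer is (A).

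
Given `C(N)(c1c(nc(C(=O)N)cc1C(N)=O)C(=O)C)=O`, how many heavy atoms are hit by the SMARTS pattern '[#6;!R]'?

5

The query [#6;!R] means: carbon not in any ring.
Check the 18 heavy atoms by environment: 1× n (aromatic, in 6-ring) → no; 5× c (aromatic, in 6-ring) → no; 5× C (acyclic) → match; 4× O (acyclic) → no; 3× N (acyclic) → no.
That gives 5 matching atoms.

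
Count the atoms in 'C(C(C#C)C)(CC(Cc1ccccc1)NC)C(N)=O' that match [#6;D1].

3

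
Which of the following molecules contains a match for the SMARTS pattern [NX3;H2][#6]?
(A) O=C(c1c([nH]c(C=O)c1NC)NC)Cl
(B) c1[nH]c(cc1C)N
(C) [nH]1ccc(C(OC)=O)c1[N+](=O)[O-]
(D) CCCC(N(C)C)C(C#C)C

[NX3;H2][#6] describes a trivalent nitrogen with two H attached to carbon (a primary amine).
(A) has an N-methylamino group (-NHCH3) but the nitrogen bears two carbons and only one H (H1), not H2.
(B) contains a primary amino group (-NH2), which satisfies every atom and bond constraint.
(C) has a nitro group (-[N+](=O)[O-]) but the nitrogen is [N+] with no H, not NX3H2.
(D) has a dimethylamino group (-N(CH3)2) but the nitrogen has H0, not H2.
So the answer is (B).

B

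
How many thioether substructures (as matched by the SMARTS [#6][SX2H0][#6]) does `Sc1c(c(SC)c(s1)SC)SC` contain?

3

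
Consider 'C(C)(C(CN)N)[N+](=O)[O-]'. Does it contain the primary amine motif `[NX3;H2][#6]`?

Yes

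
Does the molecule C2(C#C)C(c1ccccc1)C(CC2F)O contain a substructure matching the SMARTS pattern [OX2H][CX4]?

Yes

The pattern [OX2H][CX4] describes a hydroxyl oxygen bound to an sp3 (X4) carbon — an aliphatic alcohol.
The molecule carries a hydroxyl group (-OH), whose atoms satisfy every constraint of the query, so the pattern matches.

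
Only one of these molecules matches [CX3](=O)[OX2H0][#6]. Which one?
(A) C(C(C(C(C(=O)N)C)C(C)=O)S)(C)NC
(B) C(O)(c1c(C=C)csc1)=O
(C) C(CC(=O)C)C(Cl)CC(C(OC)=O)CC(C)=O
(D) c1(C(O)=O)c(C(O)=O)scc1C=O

C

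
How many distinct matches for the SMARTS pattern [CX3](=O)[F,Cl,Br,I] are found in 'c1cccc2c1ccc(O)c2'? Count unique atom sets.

0

[CX3](=O)[F,Cl,Br,I] is the SMARTS for an acyl halide: a carbonyl carbon bonded to a halogen.
No fragment in the molecule satisfies every constraint, giving 0 matches.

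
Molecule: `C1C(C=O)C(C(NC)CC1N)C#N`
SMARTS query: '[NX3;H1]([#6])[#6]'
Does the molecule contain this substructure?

Yes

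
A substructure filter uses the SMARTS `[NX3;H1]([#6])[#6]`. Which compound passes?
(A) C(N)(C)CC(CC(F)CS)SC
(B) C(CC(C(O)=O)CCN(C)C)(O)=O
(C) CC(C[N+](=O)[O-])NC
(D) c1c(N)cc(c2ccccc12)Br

C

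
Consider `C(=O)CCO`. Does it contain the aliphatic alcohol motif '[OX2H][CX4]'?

Yes

The pattern [OX2H][CX4] describes a hydroxyl oxygen bound to an sp3 (X4) carbon — an aliphatic alcohol.
The molecule carries a hydroxyl group (-OH), whose atoms satisfy every constraint of the query, so the pattern matches.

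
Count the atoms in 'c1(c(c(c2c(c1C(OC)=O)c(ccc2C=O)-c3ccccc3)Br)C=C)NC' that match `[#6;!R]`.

Check the 27 heavy atoms by environment: 16× c (aromatic, in 6-ring) → no; 6× C (acyclic) → match; 3× O (acyclic) → no; 1× Br (acyclic) → no; 1× N (acyclic) → no.
That gives 6 matching atoms.

6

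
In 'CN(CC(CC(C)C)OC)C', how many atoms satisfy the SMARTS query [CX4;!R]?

9

The query [CX4;!R] means: aliphatic carbon with four total connections, not in a ring.
Check the 11 heavy atoms by environment: 9× C (X4, acyclic) → match; 1× O (X2, acyclic) → no; 1× N (X3, acyclic) → no.
That gives 9 matching atoms.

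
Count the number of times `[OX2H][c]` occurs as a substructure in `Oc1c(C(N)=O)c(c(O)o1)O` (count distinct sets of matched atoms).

3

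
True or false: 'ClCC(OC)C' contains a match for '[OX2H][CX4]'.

The pattern [OX2H][CX4] describes a hydroxyl oxygen bound to an sp3 (X4) carbon — an aliphatic alcohol.
The closest candidate here is a methoxy ether (-OCH3), but the oxygen has H0 (ether), not H1. No other fragment satisfies the full query, so there is no match.

False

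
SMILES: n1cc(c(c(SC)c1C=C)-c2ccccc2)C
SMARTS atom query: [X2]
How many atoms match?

Check the 17 heavy atoms by environment: 1× n (aromatic, X2) → match; 11× c (aromatic, X3) → no; 2× C (X4) → no; 1× S (X2) → match; 2× C (X3) → no.
Summing the matching environments: 1 + 1 = 2 matching atoms.

2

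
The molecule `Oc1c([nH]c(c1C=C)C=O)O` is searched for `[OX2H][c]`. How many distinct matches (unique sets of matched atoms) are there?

2

[OX2H][c] is the SMARTS for a phenol: a hydroxyl oxygen attached to an aromatic carbon.
The molecule carries 2 separate instances of a hydroxyl group (-OH) meeting every constraint; each maps to a distinct set of atoms, giving 2 matches.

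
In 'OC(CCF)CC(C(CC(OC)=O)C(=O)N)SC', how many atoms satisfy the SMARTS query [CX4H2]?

4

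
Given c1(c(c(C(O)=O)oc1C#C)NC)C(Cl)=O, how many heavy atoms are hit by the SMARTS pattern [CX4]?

1

Check the 15 heavy atoms by environment: 1× o (aromatic, X2) → no; 4× c (aromatic, X3) → no; 2× C (X3) → no; 2× O (X1) → no; 1× Cl (X1) → no; 1× O (X2) → no; 2× C (X2) → no; 1× N (X3) → no; 1× C (X4) → match.
That gives 1 matching atom.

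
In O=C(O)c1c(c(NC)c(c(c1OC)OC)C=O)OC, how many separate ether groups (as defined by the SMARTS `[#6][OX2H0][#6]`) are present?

[#6][OX2H0][#6] is the SMARTS for an ether: an aliphatic oxygen bridging two carbons with no H on the oxygen.
The molecule carries 3 separate instances of a methoxy ether (-OCH3) meeting every constraint; each maps to a distinct set of atoms, giving 3 matches.

3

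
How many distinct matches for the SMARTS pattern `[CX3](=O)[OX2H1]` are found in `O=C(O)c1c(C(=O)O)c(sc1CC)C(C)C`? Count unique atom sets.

2

[CX3](=O)[OX2H1] is the SMARTS for a carboxylic acid: an sp2 carbon double-bonded to O and single-bonded to an -OH oxygen.
The molecule carries 2 separate instances of a carboxylic acid group (-C(=O)OH) meeting every constraint; each maps to a distinct set of atoms, giving 2 matches.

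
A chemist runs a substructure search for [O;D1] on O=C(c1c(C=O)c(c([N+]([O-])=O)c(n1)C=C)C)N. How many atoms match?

The query [O;D1] means: aliphatic oxygen bonded to exactly one heavy atom.
Check the 17 heavy atoms by environment: 1× n (aromatic, D2) → no; 5× c (aromatic, D3) → no; 1× N (charge +1, D3) → no; 1× O (charge -1, D1) → match; 3× O (D1) → match; 2× C (D2) → no; 2× C (D1) → no; 1× C (D3) → no; 1× N (D1) → no.
Summing the matching environments: 1 + 3 = 4 matching atoms.

4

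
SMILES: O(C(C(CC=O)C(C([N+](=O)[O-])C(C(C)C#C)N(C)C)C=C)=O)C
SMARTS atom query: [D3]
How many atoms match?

8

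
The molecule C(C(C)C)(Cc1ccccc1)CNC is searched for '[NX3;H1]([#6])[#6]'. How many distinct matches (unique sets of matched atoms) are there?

1

[NX3;H1]([#6])[#6] is the SMARTS for a secondary amine: a trivalent nitrogen with one H, bonded to two carbons.
Exactly one fragment in the molecule meets all constraints, giving 1 match.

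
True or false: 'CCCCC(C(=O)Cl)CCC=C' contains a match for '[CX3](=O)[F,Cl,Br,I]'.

True

The pattern [CX3](=O)[F,Cl,Br,I] describes a carbonyl carbon bonded to a halogen — an acyl halide.
The molecule carries an acyl chloride (-C(=O)Cl), whose atoms satisfy every constraint of the query, so the pattern matches.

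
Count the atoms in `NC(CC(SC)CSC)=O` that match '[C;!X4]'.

1

The query [C;!X4] means: aliphatic carbon that does not have four total connections.
Check the 10 heavy atoms by environment: 5× C (X4) → no; 1× C (X3) → match; 1× O (X1) → no; 1× N (X3) → no; 2× S (X2) → no.
That gives 1 matching atom.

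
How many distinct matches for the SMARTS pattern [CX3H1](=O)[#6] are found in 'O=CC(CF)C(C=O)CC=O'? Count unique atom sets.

[CX3H1](=O)[#6] is the SMARTS for an aldehyde: an sp2 carbon with one H, double-bonded to O and single-bonded to carbon.
The molecule carries 3 separate instances of an aldehyde (-CHO) meeting every constraint; each maps to a distinct set of atoms, giving 3 matches.

3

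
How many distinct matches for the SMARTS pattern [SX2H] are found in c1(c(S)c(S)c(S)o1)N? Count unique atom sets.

[SX2H] is the SMARTS for a thiol: an aliphatic sulfur with two connections, one being H.
The molecule carries 3 separate instances of a thiol (-SH) meeting every constraint; each maps to a distinct set of atoms, giving 3 matches.

3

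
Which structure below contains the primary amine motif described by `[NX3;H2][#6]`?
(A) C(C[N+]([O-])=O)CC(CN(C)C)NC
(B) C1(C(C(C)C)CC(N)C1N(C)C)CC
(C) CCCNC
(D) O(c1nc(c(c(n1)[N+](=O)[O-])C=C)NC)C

B

[NX3;H2][#6] describes a trivalent nitrogen with two H attached to carbon (a primary amine).
(A) has a nitro group (-[N+](=O)[O-]) but the nitrogen is [N+] with no H, not NX3H2.
(B) contains a primary amino group (-NH2), which satisfies every atom and bond constraint.
(C) has an N-methylamino group (-NHCH3) but the nitrogen bears two carbons and only one H (H1), not H2.
(D) has an N-methylamino group (-NHCH3) but the nitrogen bears two carbons and only one H (H1), not H2.
So the answer is (B).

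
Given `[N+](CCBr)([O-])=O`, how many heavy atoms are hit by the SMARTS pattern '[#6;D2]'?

2

Check the 6 heavy atoms by environment: 2× C (D2) → match; 1× Br (D1) → no; 1× N (charge +1, D3) → no; 1× O (charge -1, D1) → no; 1× O (D1) → no.
That gives 2 matching atoms.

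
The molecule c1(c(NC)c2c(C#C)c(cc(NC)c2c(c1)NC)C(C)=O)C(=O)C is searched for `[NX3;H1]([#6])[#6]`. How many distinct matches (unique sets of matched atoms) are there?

[NX3;H1]([#6])[#6] is the SMARTS for a secondary amine: a trivalent nitrogen with one H, bonded to two carbons.
The molecule carries 3 separate instances of an N-methylamino group (-NHCH3) meeting every constraint; each maps to a distinct set of atoms, giving 3 matches.

3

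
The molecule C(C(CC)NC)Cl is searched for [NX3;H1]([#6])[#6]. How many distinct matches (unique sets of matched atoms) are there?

1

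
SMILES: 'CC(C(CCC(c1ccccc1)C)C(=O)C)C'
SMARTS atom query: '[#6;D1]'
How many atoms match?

The query [#6;D1] means: carbon bonded to exactly one heavy atom.
Check the 17 heavy atoms by environment: 4× C (D1) → match; 4× C (D3) → no; 2× C (D2) → no; 1× c (aromatic, D3) → no; 5× c (aromatic, D2) → no; 1× O (D1) → no.
That gives 4 matching atoms.

4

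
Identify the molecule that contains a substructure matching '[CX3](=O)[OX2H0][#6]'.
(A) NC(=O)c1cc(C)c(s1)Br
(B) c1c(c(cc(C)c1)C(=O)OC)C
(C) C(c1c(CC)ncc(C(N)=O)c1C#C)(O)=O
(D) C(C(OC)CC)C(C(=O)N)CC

B

[CX3](=O)[OX2H0][#6] describes a carbonyl carbon bonded to an oxygen that is itself bonded to carbon (no H on that O) (an ester).
(A) has a primary amide (-C(=O)NH2) but the carbonyl is bonded to N, not to an O-C linkage.
(B) contains a methyl-ester group (-C(=O)OCH3), which satisfies every atom and bond constraint.
(C) has a primary amide (-C(=O)NH2) but the carbonyl is bonded to N, not to an O-C linkage.
(D) has a primary amide (-C(=O)NH2) but the carbonyl is bonded to N, not to an O-C linkage.
So the answer is (B).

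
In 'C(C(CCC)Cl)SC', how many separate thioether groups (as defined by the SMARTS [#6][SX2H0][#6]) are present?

1

[#6][SX2H0][#6] is the SMARTS for a thioether: an aliphatic sulfur bridging two carbons with no H on the sulfur.
Exactly one fragment in the molecule meets all constraints, giving 1 match.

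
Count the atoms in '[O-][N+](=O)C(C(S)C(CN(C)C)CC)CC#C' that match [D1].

Check the 16 heavy atoms by environment: 4× C (D2) → no; 3× C (D3) → no; 1× N (charge +1, D3) → no; 1× O (charge -1, D1) → match; 1× O (D1) → match; 1× N (D3) → no; 4× C (D1) → match; 1× S (D1) → match.
Summing the matching environments: 1 + 1 + 4 + 1 = 7 matching atoms.

7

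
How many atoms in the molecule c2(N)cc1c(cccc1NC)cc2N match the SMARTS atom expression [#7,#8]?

3

Check the 14 heavy atoms by environment: 10× c (aromatic) → no; 3× N → match; 1× C → no.
That gives 3 matching atoms.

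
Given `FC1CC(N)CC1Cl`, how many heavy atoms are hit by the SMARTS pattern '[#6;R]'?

The query [#6;R] means: carbon that is part of a ring.
Check the 8 heavy atoms by environment: 5× C (in 5-ring) → match; 1× N (acyclic) → no; 1× F (acyclic) → no; 1× Cl (acyclic) → no.
That gives 5 matching atoms.

5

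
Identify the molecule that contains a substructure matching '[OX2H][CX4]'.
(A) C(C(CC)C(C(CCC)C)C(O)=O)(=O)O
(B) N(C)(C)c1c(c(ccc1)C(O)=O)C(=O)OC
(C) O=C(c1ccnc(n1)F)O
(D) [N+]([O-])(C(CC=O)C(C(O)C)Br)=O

D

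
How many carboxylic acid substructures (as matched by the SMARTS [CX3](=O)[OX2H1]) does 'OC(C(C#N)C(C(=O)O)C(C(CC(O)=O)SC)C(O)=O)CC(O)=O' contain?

4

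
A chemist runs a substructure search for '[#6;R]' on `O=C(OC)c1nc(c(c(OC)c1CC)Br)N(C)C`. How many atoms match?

The query [#6;R] means: carbon that is part of a ring.
Check the 18 heavy atoms by environment: 1× n (aromatic, in 6-ring) → no; 5× c (aromatic, in 6-ring) → match; 1× Br (acyclic) → no; 7× C (acyclic) → no; 1× N (acyclic) → no; 3× O (acyclic) → no.
That gives 5 matching atoms.

5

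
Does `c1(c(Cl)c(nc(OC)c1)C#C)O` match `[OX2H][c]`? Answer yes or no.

Yes

The pattern [OX2H][c] describes a hydroxyl oxygen attached to an aromatic carbon — a phenol.
The molecule carries a hydroxyl group (-OH), whose atoms satisfy every constraint of the query, so the pattern matches.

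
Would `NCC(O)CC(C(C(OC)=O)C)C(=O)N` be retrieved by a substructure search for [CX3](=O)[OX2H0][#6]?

Yes

The pattern [CX3](=O)[OX2H0][#6] describes a carbonyl carbon bonded to an oxygen that is itself bonded to carbon (no H on that O) — an ester.
The molecule carries a methyl-ester group (-C(=O)OCH3), whose atoms satisfy every constraint of the query, so the pattern matches.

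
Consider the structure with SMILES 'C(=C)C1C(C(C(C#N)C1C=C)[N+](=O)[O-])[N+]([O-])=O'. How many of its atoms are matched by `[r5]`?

Check the 17 heavy atoms by environment: 5× C (in 5-ring) → match; 2× N (charge +1, acyclic) → no; 2× O (charge -1, acyclic) → no; 2× O (acyclic) → no; 5× C (acyclic) → no; 1× N (acyclic) → no.
That gives 5 matching atoms.

5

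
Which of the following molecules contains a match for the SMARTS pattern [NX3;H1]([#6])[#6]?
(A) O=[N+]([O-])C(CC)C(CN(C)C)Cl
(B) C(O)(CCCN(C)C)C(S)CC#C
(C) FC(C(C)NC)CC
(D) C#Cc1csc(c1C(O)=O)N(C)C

C

[NX3;H1]([#6])[#6] describes a trivalent nitrogen with one H, bonded to two carbons (a secondary amine).
(A) has a dimethylamino group (-N(CH3)2) but the nitrogen has H0, not H1.
(B) has a dimethylamino group (-N(CH3)2) but the nitrogen has H0, not H1.
(C) contains an N-methylamino group (-NHCH3), which satisfies every atom and bond constraint.
(D) has a dimethylamino group (-N(CH3)2) but the nitrogen has H0, not H1.
So the answer is (C).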